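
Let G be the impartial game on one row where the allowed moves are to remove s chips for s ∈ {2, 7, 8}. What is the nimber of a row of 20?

Build the Grundy sequence with g(k) = mex{g(k−s) : s ∈ {2, 7, 8}, s ≤ k}:
k:     0  1  2  3  4  5  6  7  8  9 10 11 12 13 14 15 16 17 18 19 20
g(k):  0  0  1  1  0  0  1  1  2  2  0  3  1  2  0  0  1  1  2  0  0
So g(20) = 0.

0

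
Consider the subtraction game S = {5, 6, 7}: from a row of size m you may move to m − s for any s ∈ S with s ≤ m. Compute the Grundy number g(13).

Compute g(0), g(1), … for moves {5, 6, 7}:
k:     0  1  2  3  4  5  6  7  8  9 10 11 12 13
g(k):  0  0  0  0  0  1  1  1  1  1  2  2  0  0
So g(13) = 0.

0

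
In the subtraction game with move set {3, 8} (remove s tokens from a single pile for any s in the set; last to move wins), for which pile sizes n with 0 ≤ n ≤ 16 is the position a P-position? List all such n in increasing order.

0, 1, 2, 6, 7, 11, 12, 13

Compute g(0), g(1), … for moves {3, 8}:
k:     0  1  2  3  4  5  6  7  8  9 10 11 12 13 14 15 16
g(k):  0  0  0  1  1  1  0  0  2  1  1  0  0  0  1  1  1
The P-positions (g = 0) in 0..16 are 0, 1, 2, 6, 7, 11, 12, 13.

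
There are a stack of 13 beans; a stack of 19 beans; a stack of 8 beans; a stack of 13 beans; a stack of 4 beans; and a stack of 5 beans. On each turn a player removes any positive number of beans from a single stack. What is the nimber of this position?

Nim-sum: 13 XOR 19 XOR 8 XOR 13 XOR 4 XOR 5 = 26.

26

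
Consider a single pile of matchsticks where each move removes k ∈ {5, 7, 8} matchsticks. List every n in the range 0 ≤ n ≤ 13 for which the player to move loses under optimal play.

0, 1, 2, 3, 4, 13

Compute g(0), g(1), … for moves {5, 7, 8}:
k:     0  1  2  3  4  5  6  7  8  9 10 11 12 13
g(k):  0  0  0  0  0  1  1  1  1  1  2  2  2  0
The P-positions (g = 0) in 0..13 are 0, 1, 2, 3, 4, 13.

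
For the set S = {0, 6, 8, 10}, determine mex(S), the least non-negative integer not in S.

0 is in the set but 1 is not, so the mex is 1.

1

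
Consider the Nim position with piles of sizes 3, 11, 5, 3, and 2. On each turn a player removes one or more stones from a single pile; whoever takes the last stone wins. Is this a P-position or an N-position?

N-position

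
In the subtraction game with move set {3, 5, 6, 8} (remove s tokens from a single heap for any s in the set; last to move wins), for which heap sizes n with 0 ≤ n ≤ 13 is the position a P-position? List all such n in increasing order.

Build the Grundy sequence with g(k) = mex{g(k−s) : s ∈ {3, 5, 6, 8}, s ≤ k}:
k:     0  1  2  3  4  5  6  7  8  9 10 11 12 13
g(k):  0  0  0  1  1  1  2  2  2  3  3  0  0  0
The P-positions (g = 0) in 0..13 are 0, 1, 2, 11, 12, 13.

0, 1, 2, 11, 12, 13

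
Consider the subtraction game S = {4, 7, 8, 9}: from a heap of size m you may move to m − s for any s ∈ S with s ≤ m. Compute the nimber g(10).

2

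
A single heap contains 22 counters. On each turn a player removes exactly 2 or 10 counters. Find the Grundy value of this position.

1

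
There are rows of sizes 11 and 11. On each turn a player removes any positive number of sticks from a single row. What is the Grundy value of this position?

Bitwise XOR of the heap sizes:
  1011  (11)
  1011  (11)
  ----
  0000  (0)

0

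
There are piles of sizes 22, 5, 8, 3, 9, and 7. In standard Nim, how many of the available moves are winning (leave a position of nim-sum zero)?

1

Compute the nim-sum pairwise:
22 XOR 5 = 19
19 XOR 8 = 27
27 XOR 3 = 24
24 XOR 9 = 17
17 XOR 7 = 22
The overall nim-sum is X = 22. A pile of size p has a winning move iff p XOR X < p (reduce it to p XOR X).
  22: 22 XOR 22 = 0 < 22 — winning move (to 0).
  5: 5 XOR 22 = 19 ≥ 5 — no move.
  8: 8 XOR 22 = 30 ≥ 8 — no move.
  3: 3 XOR 22 = 21 ≥ 3 — no move.
  9: 9 XOR 22 = 31 ≥ 9 — no move.
  7: 7 XOR 22 = 17 ≥ 7 — no move.
That gives 1 winning move.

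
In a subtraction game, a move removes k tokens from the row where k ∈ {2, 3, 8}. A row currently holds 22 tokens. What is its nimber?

1

Grundy values for subtraction set {2, 3, 8}:
k:     0  1  2  3  4  5  6  7  8  9 10 11 12 13 14 15 16 17 18 19 20 21 22
g(k):  0  0  1  1  2  0  0  1  1  2  0  0  1  1  2  0  0  1  1  2  0  0  1
So g(22) = 1.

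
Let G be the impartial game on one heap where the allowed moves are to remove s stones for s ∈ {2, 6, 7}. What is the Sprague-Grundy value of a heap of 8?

Build the Grundy sequence with g(k) = mex{g(k−s) : s ∈ {2, 6, 7}, s ≤ k}:
k:     0  1  2  3  4  5  6  7  8
g(k):  0  0  1  1  0  0  1  1  2
So g(8) = 2.

2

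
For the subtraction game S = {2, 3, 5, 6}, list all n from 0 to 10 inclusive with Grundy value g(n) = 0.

Grundy values for subtraction set {2, 3, 5, 6}:
k:     0  1  2  3  4  5  6  7  8  9 10
g(k):  0  0  1  1  2  2  3  3  0  0  1
The P-positions (g = 0) in 0..10 are 0, 1, 8, 9.

0, 1, 8, 9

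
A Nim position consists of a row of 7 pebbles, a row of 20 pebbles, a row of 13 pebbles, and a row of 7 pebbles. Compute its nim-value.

Nim-sum: 7 ⊕ 20 ⊕ 13 ⊕ 7 = 25.

25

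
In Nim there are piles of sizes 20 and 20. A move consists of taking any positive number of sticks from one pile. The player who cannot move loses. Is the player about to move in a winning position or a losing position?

Losing position

Nim-sum: 20 ^ 20 = 0.
The nim-sum is 0, so this is a P-position: the player to move is in a losing position under optimal play.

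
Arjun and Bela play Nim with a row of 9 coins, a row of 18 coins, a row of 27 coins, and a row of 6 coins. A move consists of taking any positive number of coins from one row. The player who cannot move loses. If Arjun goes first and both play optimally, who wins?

Arjun wins

Compute the nim-sum pairwise:
9 ^ 18 = 27
27 ^ 27 = 0
0 ^ 6 = 6
The nim-sum is 6 ≠ 0, so this is an N-position: the player to move can win; Arjun has a winning move.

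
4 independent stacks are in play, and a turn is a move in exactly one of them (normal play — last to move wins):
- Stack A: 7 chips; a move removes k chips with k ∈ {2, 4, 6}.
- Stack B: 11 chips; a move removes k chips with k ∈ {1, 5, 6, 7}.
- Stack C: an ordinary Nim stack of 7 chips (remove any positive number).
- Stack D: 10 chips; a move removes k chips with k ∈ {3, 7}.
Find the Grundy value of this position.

Grundy values for stack A (subtraction set {2, 4, 6}):
k:     0  1  2  3  4  5  6  7
g(k):  0  0  1  1  2  2  3  3
So g(7) = 3.
Build the Grundy sequence for stack B with g(k) = mex{g(k−s) : s ∈ {1, 5, 6, 7}, s ≤ k}:
g(0) = mex{} = 0
g(1) = mex{0} = 1
g(2) = mex{1} = 0
g(3) = mex{0} = 1
g(4) = mex{1} = 0
g(5) = mex{0} = 1
g(6) = mex{0,1} = 2
g(7) = mex{0,1,2} = 3
g(8) = mex{0,1,3} = 2
g(9) = mex{0,1,2} = 3
g(10) = mex{0,1,3} = 2
g(11) = mex{0,1,2} = 3
So g(11) = 3.
Stack C is a plain Nim stack of size 7, so its Grundy value is 7.
Grundy values for stack D (subtraction set {3, 7}):
g(0) = mex{} = 0
g(1) = mex{} = 0
g(2) = mex{} = 0
g(3) = mex{0} = 1
g(4) = mex{0} = 1
g(5) = mex{0} = 1
g(6) = mex{1} = 0
g(7) = mex{0,1} = 2
g(8) = mex{0,1} = 2
g(9) = mex{0} = 1
g(10) = mex{1,2} = 0
So g(10) = 0.
By the Sprague-Grundy theorem, the Grundy value of a sum of independent games is the XOR of the component values.
Combined value = 3 XOR 3 XOR 7 XOR 0 = 7.

7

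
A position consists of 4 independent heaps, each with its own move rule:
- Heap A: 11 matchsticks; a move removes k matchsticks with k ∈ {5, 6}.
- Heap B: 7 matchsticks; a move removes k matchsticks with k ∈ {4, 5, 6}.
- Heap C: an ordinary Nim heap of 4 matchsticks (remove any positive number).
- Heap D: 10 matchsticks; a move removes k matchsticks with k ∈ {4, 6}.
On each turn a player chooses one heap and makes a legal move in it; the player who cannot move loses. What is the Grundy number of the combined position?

Grundy values for heap A (subtraction set {5, 6}):
g(0) = mex{} = 0
g(1) = mex{} = 0
g(2) = mex{} = 0
g(3) = mex{} = 0
g(4) = mex{} = 0
g(5) = mex{0} = 1
g(6) = mex{0} = 1
g(7) = mex{0} = 1
g(8) = mex{0} = 1
g(9) = mex{0} = 1
g(10) = mex{0,1} = 2
g(11) = mex{1} = 0
So g(11) = 0.
Build the Grundy sequence for heap B with g(k) = mex{g(k−s) : s ∈ {4, 5, 6}, s ≤ k}:
k:     0  1  2  3  4  5  6  7
g(k):  0  0  0  0  1  1  1  1
So g(7) = 1.
Heap C is a plain Nim heap of size 4, so its Grundy value is 4.
Build the Grundy sequence for heap D with g(k) = mex{g(k−s) : s ∈ {4, 6}, s ≤ k}:
k:     0  1  2  3  4  5  6  7  8  9 10
g(k):  0  0  0  0  1  1  1  1  2  2  0
So g(10) = 0.
The value of a disjunctive sum is the nim-sum of the parts.
Combined value = 0 XOR 1 XOR 4 XOR 0 = 5.

5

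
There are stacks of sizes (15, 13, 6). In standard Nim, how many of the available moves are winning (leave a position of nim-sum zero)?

3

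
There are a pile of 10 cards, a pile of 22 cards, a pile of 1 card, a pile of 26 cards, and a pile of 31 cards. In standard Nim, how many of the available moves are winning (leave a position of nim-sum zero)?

Bitwise XOR of the heap sizes:
  01010  (10)
  10110  (22)
  00001  (1)
  11010  (26)
  11111  (31)
  -----
  11000  (24)
The overall nim-sum is X = 24. A pile of size p has a winning move iff p XOR X < p (reduce it to p XOR X).
  10: 10 XOR 24 = 18 ≥ 10 — no move.
  22: 22 XOR 24 = 14 < 22 — winning move (to 14).
  1: 1 XOR 24 = 25 ≥ 1 — no move.
  26: 26 XOR 24 = 2 < 26 — winning move (to 2).
  31: 31 XOR 24 = 7 < 31 — winning move (to 7).
That gives 3 winning moves.

3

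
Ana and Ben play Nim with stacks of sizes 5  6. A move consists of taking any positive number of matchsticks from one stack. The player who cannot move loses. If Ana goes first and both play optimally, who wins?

Ana wins

Compute the nim-sum pairwise:
5 XOR 6 = 3
The nim-sum is 3 ≠ 0, so this is an N-position: the player to move can win; Ana has a winning move.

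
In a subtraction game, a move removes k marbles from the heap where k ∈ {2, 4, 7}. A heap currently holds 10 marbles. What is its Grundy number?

Compute g(0), g(1), … for moves {2, 4, 7}:
g(0) = mex{} = 0
g(1) = mex{} = 0
g(2) = mex{0} = 1
g(3) = mex{0} = 1
g(4) = mex{0,1} = 2
g(5) = mex{0,1} = 2
g(6) = mex{1,2} = 0
g(7) = mex{0,1,2} = 3
g(8) = mex{0,2} = 1
g(9) = mex{1,2,3} = 0
g(10) = mex{0,1} = 2
So g(10) = 2.

2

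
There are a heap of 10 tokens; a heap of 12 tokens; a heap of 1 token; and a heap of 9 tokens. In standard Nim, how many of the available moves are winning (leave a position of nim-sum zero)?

Write each in binary and XOR column by column:
  1010  (10)
  1100  (12)
  0001  (1)
  1001  (9)
  ----
  1110  (14)
The overall nim-sum is X = 14. A heap of size p has a winning move iff p XOR X < p (reduce it to p XOR X).
  10: 10 XOR 14 = 4 < 10 — winning move (to 4).
  12: 12 XOR 14 = 2 < 12 — winning move (to 2).
  1: 1 XOR 14 = 15 ≥ 1 — no move.
  9: 9 XOR 14 = 7 < 9 — winning move (to 7).
That gives 3 winning moves.

3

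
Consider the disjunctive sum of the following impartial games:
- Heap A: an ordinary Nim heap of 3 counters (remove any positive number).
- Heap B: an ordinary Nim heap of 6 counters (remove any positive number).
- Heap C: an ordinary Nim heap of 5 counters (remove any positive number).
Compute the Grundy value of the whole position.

0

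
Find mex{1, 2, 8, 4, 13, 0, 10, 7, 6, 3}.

5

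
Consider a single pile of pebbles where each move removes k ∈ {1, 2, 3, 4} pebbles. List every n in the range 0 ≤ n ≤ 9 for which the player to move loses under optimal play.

Grundy values for subtraction set {1, 2, 3, 4}:
g(0) = mex{} = 0
g(1) = mex{0} = 1
g(2) = mex{0,1} = 2
g(3) = mex{0,1,2} = 3
g(4) = mex{0,1,2,3} = 4
g(5) = mex{1,2,3,4} = 0
g(6) = mex{0,2,3,4} = 1
g(7) = mex{0,1,3,4} = 2
g(8) = mex{0,1,2,4} = 3
g(9) = mex{0,1,2,3} = 4
The P-positions (g = 0) in 0..9 are 0, 5.

0, 5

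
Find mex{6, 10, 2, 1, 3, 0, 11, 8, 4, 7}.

5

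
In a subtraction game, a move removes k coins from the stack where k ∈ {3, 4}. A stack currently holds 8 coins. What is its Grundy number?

0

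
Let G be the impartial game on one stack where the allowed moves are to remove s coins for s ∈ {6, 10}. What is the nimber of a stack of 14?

Grundy values for subtraction set {6, 10}:
g(0) = mex{} = 0
g(1) = mex{} = 0
g(2) = mex{} = 0
g(3) = mex{} = 0
g(4) = mex{} = 0
g(5) = mex{} = 0
g(6) = mex{0} = 1
g(7) = mex{0} = 1
g(8) = mex{0} = 1
g(9) = mex{0} = 1
g(10) = mex{0} = 1
g(11) = mex{0} = 1
g(12) = mex{0,1} = 2
g(13) = mex{0,1} = 2
g(14) = mex{0,1} = 2
So g(14) = 2.

2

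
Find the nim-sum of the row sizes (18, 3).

In binary:
  10010  (18)
  00011  (3)
  -----
  10001  (17)

17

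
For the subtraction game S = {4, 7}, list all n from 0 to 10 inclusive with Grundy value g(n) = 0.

0, 1, 2, 3

Build the Grundy sequence with g(k) = mex{g(k−s) : s ∈ {4, 7}, s ≤ k}:
g(0) = mex{} = 0
g(1) = mex{} = 0
g(2) = mex{} = 0
g(3) = mex{} = 0
g(4) = mex{0} = 1
g(5) = mex{0} = 1
g(6) = mex{0} = 1
g(7) = mex{0} = 1
g(8) = mex{0,1} = 2
g(9) = mex{0,1} = 2
g(10) = mex{0,1} = 2
The P-positions (g = 0) in 0..10 are 0, 1, 2, 3.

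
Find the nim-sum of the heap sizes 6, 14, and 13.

5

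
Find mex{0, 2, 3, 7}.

1

0 is in the set but 1 is not, so the mex is 1.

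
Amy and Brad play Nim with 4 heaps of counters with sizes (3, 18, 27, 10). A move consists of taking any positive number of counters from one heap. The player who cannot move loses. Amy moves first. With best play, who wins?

In binary:
  00011  (3)
  10010  (18)
  11011  (27)
  01010  (10)
  -----
  00000  (0)
The nim-sum is 0, so this is a P-position: the player to move is in a losing position under optimal play; Amy is about to move from it and so loses — Brad wins.

Brad wins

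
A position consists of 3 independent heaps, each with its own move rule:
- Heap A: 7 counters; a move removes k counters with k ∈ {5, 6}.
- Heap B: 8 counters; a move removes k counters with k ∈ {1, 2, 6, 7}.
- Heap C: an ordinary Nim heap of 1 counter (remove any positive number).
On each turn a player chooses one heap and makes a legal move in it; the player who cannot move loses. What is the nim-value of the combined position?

Grundy values for heap A (subtraction set {5, 6}):
k:     0  1  2  3  4  5  6  7
g(k):  0  0  0  0  0  1  1  1
So g(7) = 1.
For heap B, compute g(0), g(1), … with moves {1, 2, 6, 7}:
g(0) = mex{} = 0
g(1) = mex{0} = 1
g(2) = mex{0,1} = 2
g(3) = mex{1,2} = 0
g(4) = mex{0,2} = 1
g(5) = mex{0,1} = 2
g(6) = mex{0,1,2} = 3
g(7) = mex{0,1,2,3} = 4
g(8) = mex{1,2,3,4} = 0
So g(8) = 0.
Heap C is a plain Nim heap of size 1, so its Grundy value is 1.
By the Sprague-Grundy theorem, the Grundy value of a sum of independent games is the XOR of the component values.
Combined value = 1 ⊕ 0 ⊕ 1 = 0.

0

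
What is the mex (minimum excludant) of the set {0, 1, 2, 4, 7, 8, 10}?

The values 0, 1, 2 are all present; 3 is the first non-negative integer missing from the set.

3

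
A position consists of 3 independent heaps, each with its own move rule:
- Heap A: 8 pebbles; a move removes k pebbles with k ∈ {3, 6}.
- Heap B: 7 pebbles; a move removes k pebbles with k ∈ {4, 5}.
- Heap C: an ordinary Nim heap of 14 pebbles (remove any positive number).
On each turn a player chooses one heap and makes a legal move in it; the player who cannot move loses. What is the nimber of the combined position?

13

For heap A, compute g(0), g(1), … with moves {3, 6}:
k:     0  1  2  3  4  5  6  7  8
g(k):  0  0  0  1  1  1  2  2  2
So g(8) = 2.
For heap B, compute g(0), g(1), … with moves {4, 5}:
g(0) = mex{} = 0
g(1) = mex{} = 0
g(2) = mex{} = 0
g(3) = mex{} = 0
g(4) = mex{0} = 1
g(5) = mex{0} = 1
g(6) = mex{0} = 1
g(7) = mex{0} = 1
So g(7) = 1.
Heap C is a plain Nim heap of size 14, so its Grundy value is 14.
The value of a disjunctive sum is the nim-sum of the parts.
Combined value = 2 ⊕ 1 ⊕ 14 = 13.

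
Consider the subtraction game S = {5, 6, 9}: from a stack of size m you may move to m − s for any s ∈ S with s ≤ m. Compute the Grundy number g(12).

Build the Grundy sequence with g(k) = mex{g(k−s) : s ∈ {5, 6, 9}, s ≤ k}:
g(0) = mex{} = 0
g(1) = mex{} = 0
g(2) = mex{} = 0
g(3) = mex{} = 0
g(4) = mex{} = 0
g(5) = mex{0} = 1
g(6) = mex{0} = 1
g(7) = mex{0} = 1
g(8) = mex{0} = 1
g(9) = mex{0} = 1
g(10) = mex{0,1} = 2
g(11) = mex{0,1} = 2
g(12) = mex{0,1} = 2
So g(12) = 2.

2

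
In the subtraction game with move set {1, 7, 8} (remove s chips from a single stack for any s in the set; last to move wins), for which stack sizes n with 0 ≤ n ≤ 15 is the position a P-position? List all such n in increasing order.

0, 2, 4, 6, 15

Grundy values for subtraction set {1, 7, 8}:
k:     0  1  2  3  4  5  6  7  8  9 10 11 12 13 14 15
g(k):  0  1  0  1  0  1  0  1  2  3  2  3  2  3  2  0
The P-positions (g = 0) in 0..15 are 0, 2, 4, 6, 15.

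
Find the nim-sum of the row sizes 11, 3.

Compute the nim-sum pairwise:
11 ⊕ 3 = 8

8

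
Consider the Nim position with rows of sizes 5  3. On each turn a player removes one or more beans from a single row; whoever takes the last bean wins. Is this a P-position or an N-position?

N-position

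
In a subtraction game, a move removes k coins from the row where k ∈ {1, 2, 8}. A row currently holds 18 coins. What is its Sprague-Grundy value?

0

Grundy values for subtraction set {1, 2, 8}:
k:     0  1  2  3  4  5  6  7  8  9 10 11 12 13 14 15 16 17 18
g(k):  0  1  2  0  1  2  0  1  2  0  1  2  0  1  2  0  1  2  0
So g(18) = 0.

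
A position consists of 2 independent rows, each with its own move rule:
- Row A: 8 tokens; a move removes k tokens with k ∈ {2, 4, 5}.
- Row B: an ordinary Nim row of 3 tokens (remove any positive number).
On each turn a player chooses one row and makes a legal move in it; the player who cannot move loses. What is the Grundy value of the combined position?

3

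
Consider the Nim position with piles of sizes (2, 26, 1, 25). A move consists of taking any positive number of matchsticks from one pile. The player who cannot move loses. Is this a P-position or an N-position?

Compute the nim-sum pairwise:
2 ^ 26 = 24
24 ^ 1 = 25
25 ^ 25 = 0
The nim-sum is 0, so this is a P-position: the player to move is in a losing position under optimal play.

P-position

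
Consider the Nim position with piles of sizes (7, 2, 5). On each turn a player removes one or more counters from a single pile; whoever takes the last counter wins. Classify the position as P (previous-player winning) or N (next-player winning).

P-position

Compute the nim-sum pairwise:
7 ⊕ 2 = 5
5 ⊕ 5 = 0
The nim-sum is 0, so this is a P-position: the player to move is in a losing position under optimal play.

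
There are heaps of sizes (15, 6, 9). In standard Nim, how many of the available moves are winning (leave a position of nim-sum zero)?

0

Bitwise XOR of the heap sizes:
  1111  (15)
  0110  (6)
  1001  (9)
  ----
  0000  (0)
The nim-sum is already 0, so every move leaves a nonzero nim-sum — there are no winning moves.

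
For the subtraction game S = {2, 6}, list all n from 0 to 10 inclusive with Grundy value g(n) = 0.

Build the Grundy sequence with g(k) = mex{g(k−s) : s ∈ {2, 6}, s ≤ k}:
g(0) = mex{} = 0
g(1) = mex{} = 0
g(2) = mex{0} = 1
g(3) = mex{0} = 1
g(4) = mex{1} = 0
g(5) = mex{1} = 0
g(6) = mex{0} = 1
g(7) = mex{0} = 1
g(8) = mex{1} = 0
g(9) = mex{1} = 0
g(10) = mex{0} = 1
The P-positions (g = 0) in 0..10 are 0, 1, 4, 5, 8, 9.

0, 1, 4, 5, 8, 9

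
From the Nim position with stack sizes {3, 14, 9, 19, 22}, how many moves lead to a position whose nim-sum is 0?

3

Write each in binary and XOR column by column:
  00011  (3)
  01110  (14)
  01001  (9)
  10011  (19)
  10110  (22)
  -----
  00001  (1)
The overall nim-sum is X = 1. A stack of size p has a winning move iff p XOR X < p (reduce it to p XOR X).
  3: 3 XOR 1 = 2 < 3 — winning move (to 2).
  14: 14 XOR 1 = 15 ≥ 14 — no move.
  9: 9 XOR 1 = 8 < 9 — winning move (to 8).
  19: 19 XOR 1 = 18 < 19 — winning move (to 18).
  22: 22 XOR 1 = 23 ≥ 22 — no move.
That gives 3 winning moves.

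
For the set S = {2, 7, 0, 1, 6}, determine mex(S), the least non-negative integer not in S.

The values 0, 1, 2 are all present; 3 is the first non-negative integer missing from the set.

3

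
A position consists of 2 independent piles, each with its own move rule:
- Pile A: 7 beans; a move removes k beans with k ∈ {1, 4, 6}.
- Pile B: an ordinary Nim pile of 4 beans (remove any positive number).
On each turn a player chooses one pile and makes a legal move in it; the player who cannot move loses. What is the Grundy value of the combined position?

4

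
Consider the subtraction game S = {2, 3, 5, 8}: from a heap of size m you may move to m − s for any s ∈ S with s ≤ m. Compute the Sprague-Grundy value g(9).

Build the Grundy sequence with g(k) = mex{g(k−s) : s ∈ {2, 3, 5, 8}, s ≤ k}:
g(0) = mex{} = 0
g(1) = mex{} = 0
g(2) = mex{0} = 1
g(3) = mex{0} = 1
g(4) = mex{0,1} = 2
g(5) = mex{0,1} = 2
g(6) = mex{0,1,2} = 3
g(7) = mex{1,2} = 0
g(8) = mex{0,1,2,3} = 4
g(9) = mex{0,2,3} = 1
So g(9) = 1.

1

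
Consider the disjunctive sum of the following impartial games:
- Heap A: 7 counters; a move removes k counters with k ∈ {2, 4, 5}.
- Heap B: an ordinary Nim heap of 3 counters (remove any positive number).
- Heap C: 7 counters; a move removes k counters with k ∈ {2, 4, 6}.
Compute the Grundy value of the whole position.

For heap A, compute g(0), g(1), … with moves {2, 4, 5}:
g(0) = mex{} = 0
g(1) = mex{} = 0
g(2) = mex{0} = 1
g(3) = mex{0} = 1
g(4) = mex{0,1} = 2
g(5) = mex{0,1} = 2
g(6) = mex{0,1,2} = 3
g(7) = mex{1,2} = 0
So g(7) = 0.
Heap B is a plain Nim heap of size 3, so its Grundy value is 3.
Build the Grundy sequence for heap C with g(k) = mex{g(k−s) : s ∈ {2, 4, 6}, s ≤ k}:
k:     0  1  2  3  4  5  6  7
g(k):  0  0  1  1  2  2  3  3
So g(7) = 3.
By the Sprague-Grundy theorem, the Grundy value of a sum of independent games is the XOR of the component values.
Combined value = 0 ⊕ 3 ⊕ 3 = 0.

0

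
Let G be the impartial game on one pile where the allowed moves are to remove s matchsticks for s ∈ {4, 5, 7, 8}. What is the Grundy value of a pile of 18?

Grundy values for subtraction set {4, 5, 7, 8}:
k:     0  1  2  3  4  5  6  7  8  9 10 11 12 13 14 15 16 17 18
g(k):  0  0  0  0  1  1  1  1  2  2  2  2  0  0  0  0  1  1  1
So g(18) = 1.

1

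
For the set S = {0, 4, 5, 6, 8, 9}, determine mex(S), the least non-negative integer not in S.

1

0 is in the set but 1 is not, so the mex is 1.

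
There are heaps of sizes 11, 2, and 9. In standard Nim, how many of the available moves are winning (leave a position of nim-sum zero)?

Nim-sum: 11 ⊕ 2 ⊕ 9 = 0.
The nim-sum is already 0, so every move leaves a nonzero nim-sum — there are no winning moves.

0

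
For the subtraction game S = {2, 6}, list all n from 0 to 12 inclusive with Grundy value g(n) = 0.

Grundy values for subtraction set {2, 6}:
k:     0  1  2  3  4  5  6  7  8  9 10 11 12
g(k):  0  0  1  1  0  0  1  1  0  0  1  1  0
The P-positions (g = 0) in 0..12 are 0, 1, 4, 5, 8, 9, 12.

0, 1, 4, 5, 8, 9, 12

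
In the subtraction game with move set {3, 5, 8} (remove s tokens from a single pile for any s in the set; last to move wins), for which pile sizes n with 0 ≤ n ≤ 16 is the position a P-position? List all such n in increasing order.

0, 1, 2, 11, 12, 13

Build the Grundy sequence with g(k) = mex{g(k−s) : s ∈ {3, 5, 8}, s ≤ k}:
k:     0  1  2  3  4  5  6  7  8  9 10 11 12 13 14 15 16
g(k):  0  0  0  1  1  1  2  2  2  3  3  0  0  0  1  1  1
The P-positions (g = 0) in 0..16 are 0, 1, 2, 11, 12, 13.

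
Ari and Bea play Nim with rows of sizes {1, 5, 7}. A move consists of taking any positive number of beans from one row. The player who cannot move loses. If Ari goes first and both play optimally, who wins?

Ari wins

Nim-sum: 1 ^ 5 ^ 7 = 3.
The nim-sum is 3 ≠ 0, so this is an N-position: the player to move can win; Ari has a winning move.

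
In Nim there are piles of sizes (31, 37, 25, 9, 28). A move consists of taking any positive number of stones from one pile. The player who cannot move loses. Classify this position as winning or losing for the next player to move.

Compute the nim-sum pairwise:
31 ⊕ 37 = 58
58 ⊕ 25 = 35
35 ⊕ 9 = 42
42 ⊕ 28 = 54
The nim-sum is 54 ≠ 0, so this is an N-position: the player to move can win.

Winning position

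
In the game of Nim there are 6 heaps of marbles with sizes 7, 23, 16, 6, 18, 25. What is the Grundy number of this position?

Compute the nim-sum pairwise:
7 ⊕ 23 = 16
16 ⊕ 16 = 0
0 ⊕ 6 = 6
6 ⊕ 18 = 20
20 ⊕ 25 = 13

13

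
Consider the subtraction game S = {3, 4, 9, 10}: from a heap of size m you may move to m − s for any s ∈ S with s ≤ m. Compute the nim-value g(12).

Compute g(0), g(1), … for moves {3, 4, 9, 10}:
g(0) = mex{} = 0
g(1) = mex{} = 0
g(2) = mex{} = 0
g(3) = mex{0} = 1
g(4) = mex{0} = 1
g(5) = mex{0} = 1
g(6) = mex{0,1} = 2
g(7) = mex{1} = 0
g(8) = mex{1} = 0
g(9) = mex{0,1,2} = 3
g(10) = mex{0,2} = 1
g(11) = mex{0} = 1
g(12) = mex{0,1,3} = 2
So g(12) = 2.

2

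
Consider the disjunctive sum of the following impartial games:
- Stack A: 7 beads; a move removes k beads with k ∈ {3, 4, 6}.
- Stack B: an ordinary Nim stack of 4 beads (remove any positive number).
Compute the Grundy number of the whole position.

For stack A, compute g(0), g(1), … with moves {3, 4, 6}:
k:     0  1  2  3  4  5  6  7
g(k):  0  0  0  1  1  1  2  2
So g(7) = 2.
Stack B is a plain Nim stack of size 4, so its Grundy value is 4.
By the Sprague-Grundy theorem, the Grundy value of a sum of independent games is the XOR of the component values.
Combined value = 2 XOR 4 = 6.

6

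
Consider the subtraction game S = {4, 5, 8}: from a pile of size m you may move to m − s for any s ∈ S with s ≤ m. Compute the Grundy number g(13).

0

Compute g(0), g(1), … for moves {4, 5, 8}:
g(0) = mex{} = 0
g(1) = mex{} = 0
g(2) = mex{} = 0
g(3) = mex{} = 0
g(4) = mex{0} = 1
g(5) = mex{0} = 1
g(6) = mex{0} = 1
g(7) = mex{0} = 1
g(8) = mex{0,1} = 2
g(9) = mex{0,1} = 2
g(10) = mex{0,1} = 2
g(11) = mex{0,1} = 2
g(12) = mex{1,2} = 0
g(13) = mex{1,2} = 0
So g(13) = 0.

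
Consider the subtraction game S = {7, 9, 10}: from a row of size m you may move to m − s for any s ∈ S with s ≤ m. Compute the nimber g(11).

Compute g(0), g(1), … for moves {7, 9, 10}:
g(0) = mex{} = 0
g(1) = mex{} = 0
g(2) = mex{} = 0
g(3) = mex{} = 0
g(4) = mex{} = 0
g(5) = mex{} = 0
g(6) = mex{} = 0
g(7) = mex{0} = 1
g(8) = mex{0} = 1
g(9) = mex{0} = 1
g(10) = mex{0} = 1
g(11) = mex{0} = 1
So g(11) = 1.

1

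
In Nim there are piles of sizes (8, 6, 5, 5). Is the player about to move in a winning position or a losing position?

Winning position

Compute the nim-sum pairwise:
8 ⊕ 6 = 14
14 ⊕ 5 = 11
11 ⊕ 5 = 14
The nim-sum is 14 ≠ 0, so this is an N-position: the player to move can win.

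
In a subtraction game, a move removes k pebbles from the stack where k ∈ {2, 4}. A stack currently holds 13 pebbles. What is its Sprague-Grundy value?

Compute g(0), g(1), … for moves {2, 4}:
g(0) = mex{} = 0
g(1) = mex{} = 0
g(2) = mex{0} = 1
g(3) = mex{0} = 1
g(4) = mex{0,1} = 2
g(5) = mex{0,1} = 2
g(6) = mex{1,2} = 0
g(7) = mex{1,2} = 0
g(8) = mex{0,2} = 1
g(9) = mex{0,2} = 1
g(10) = mex{0,1} = 2
g(11) = mex{0,1} = 2
g(12) = mex{1,2} = 0
g(13) = mex{1,2} = 0
So g(13) = 0.

0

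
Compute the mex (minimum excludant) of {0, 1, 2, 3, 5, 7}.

4

The values 0, 1, 2, 3 are all present; 4 is the first non-negative integer missing from the set.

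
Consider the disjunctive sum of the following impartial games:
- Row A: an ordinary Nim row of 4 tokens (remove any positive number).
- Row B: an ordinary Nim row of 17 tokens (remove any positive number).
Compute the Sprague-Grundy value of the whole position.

21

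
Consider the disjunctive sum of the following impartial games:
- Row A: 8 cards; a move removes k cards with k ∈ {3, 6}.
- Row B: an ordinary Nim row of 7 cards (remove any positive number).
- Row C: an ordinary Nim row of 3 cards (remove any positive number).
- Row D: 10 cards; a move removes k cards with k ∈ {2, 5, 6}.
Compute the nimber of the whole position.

7

Build the Grundy sequence for row A with g(k) = mex{g(k−s) : s ∈ {3, 6}, s ≤ k}:
g(0) = mex{} = 0
g(1) = mex{} = 0
g(2) = mex{} = 0
g(3) = mex{0} = 1
g(4) = mex{0} = 1
g(5) = mex{0} = 1
g(6) = mex{0,1} = 2
g(7) = mex{0,1} = 2
g(8) = mex{0,1} = 2
So g(8) = 2.
Row B is a plain Nim row of size 7, so its Grundy value is 7.
Row C is a plain Nim row of size 3, so its Grundy value is 3.
Grundy values for row D (subtraction set {2, 5, 6}):
k:     0  1  2  3  4  5  6  7  8  9 10
g(k):  0  0  1  1  0  2  1  3  0  2  1
So g(10) = 1.
By the Sprague-Grundy theorem, the Grundy value of a sum of independent games is the XOR of the component values.
Combined value = 2 XOR 7 XOR 3 XOR 1 = 7.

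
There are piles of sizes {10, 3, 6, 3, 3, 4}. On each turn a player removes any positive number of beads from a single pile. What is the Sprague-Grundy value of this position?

In binary:
  1010  (10)
  0011  (3)
  0110  (6)
  0011  (3)
  0011  (3)
  0100  (4)
  ----
  1011  (11)

11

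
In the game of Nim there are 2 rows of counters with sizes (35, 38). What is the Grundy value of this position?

Nim-sum: 35 XOR 38 = 5.

5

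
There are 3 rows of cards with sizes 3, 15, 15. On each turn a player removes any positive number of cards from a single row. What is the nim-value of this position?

Nim-sum: 3 ^ 15 ^ 15 = 3.

3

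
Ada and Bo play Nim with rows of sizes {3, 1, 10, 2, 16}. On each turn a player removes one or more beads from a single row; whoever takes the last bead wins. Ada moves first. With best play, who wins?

Ada wins

Compute the nim-sum pairwise:
3 ^ 1 = 2
2 ^ 10 = 8
8 ^ 2 = 10
10 ^ 16 = 26
The nim-sum is 26 ≠ 0, so this is an N-position: the player to move can win; Ada has a winning move.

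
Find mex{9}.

0 is not in the set, so the mex is 0.

0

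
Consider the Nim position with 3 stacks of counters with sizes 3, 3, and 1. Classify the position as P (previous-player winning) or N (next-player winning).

N-position

Nim-sum: 3 XOR 3 XOR 1 = 1.
The nim-sum is 1 ≠ 0, so this is an N-position: the player to move can win.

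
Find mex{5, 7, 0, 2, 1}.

3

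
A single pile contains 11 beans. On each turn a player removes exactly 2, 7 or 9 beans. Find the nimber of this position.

3

Grundy values for subtraction set {2, 7, 9}:
k:     0  1  2  3  4  5  6  7  8  9 10 11
g(k):  0  0  1  1  0  0  1  1  2  2  3  3
So g(11) = 3.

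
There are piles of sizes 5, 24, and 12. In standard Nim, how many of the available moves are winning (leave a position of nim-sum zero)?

1

In binary:
  00101  (5)
  11000  (24)
  01100  (12)
  -----
  10001  (17)
The overall nim-sum is X = 17. A pile of size p has a winning move iff p XOR X < p (reduce it to p XOR X).
  5: 5 XOR 17 = 20 ≥ 5 — no move.
  24: 24 XOR 17 = 9 < 24 — winning move (to 9).
  12: 12 XOR 17 = 29 ≥ 12 — no move.
That gives 1 winning move.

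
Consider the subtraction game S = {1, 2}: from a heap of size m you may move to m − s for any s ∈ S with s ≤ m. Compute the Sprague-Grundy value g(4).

1

Grundy values for subtraction set {1, 2}:
k:     0  1  2  3  4
g(k):  0  1  2  0  1
So g(4) = 1.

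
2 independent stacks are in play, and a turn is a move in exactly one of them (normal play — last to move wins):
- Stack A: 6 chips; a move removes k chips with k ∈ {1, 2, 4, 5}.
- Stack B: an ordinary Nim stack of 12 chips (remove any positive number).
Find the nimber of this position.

Build the Grundy sequence for stack A with g(k) = mex{g(k−s) : s ∈ {1, 2, 4, 5}, s ≤ k}:
k:     0  1  2  3  4  5  6
g(k):  0  1  2  0  1  2  0
So g(6) = 0.
Stack B is a plain Nim stack of size 12, so its Grundy value is 12.
The value of a disjunctive sum is the nim-sum of the parts.
Combined value = 0 ⊕ 12 = 12.

12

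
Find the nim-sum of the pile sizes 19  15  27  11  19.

31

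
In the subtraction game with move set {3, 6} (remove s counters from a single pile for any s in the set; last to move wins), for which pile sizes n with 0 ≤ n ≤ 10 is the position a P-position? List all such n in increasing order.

0, 1, 2, 9, 10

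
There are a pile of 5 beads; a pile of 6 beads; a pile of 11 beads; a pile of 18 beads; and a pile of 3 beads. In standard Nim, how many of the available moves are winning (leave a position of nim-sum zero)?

1

Write each in binary and XOR column by column:
  00101  (5)
  00110  (6)
  01011  (11)
  10010  (18)
  00011  (3)
  -----
  11001  (25)
The overall nim-sum is X = 25. A pile of size p has a winning move iff p XOR X < p (reduce it to p XOR X).
  5: 5 XOR 25 = 28 ≥ 5 — no move.
  6: 6 XOR 25 = 31 ≥ 6 — no move.
  11: 11 XOR 25 = 18 ≥ 11 — no move.
  18: 18 XOR 25 = 11 < 18 — winning move (to 11).
  3: 3 XOR 25 = 26 ≥ 3 — no move.
That gives 1 winning move.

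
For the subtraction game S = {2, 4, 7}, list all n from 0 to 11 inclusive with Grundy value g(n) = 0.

Grundy values for subtraction set {2, 4, 7}:
g(0) = mex{} = 0
g(1) = mex{} = 0
g(2) = mex{0} = 1
g(3) = mex{0} = 1
g(4) = mex{0,1} = 2
g(5) = mex{0,1} = 2
g(6) = mex{1,2} = 0
g(7) = mex{0,1,2} = 3
g(8) = mex{0,2} = 1
g(9) = mex{1,2,3} = 0
g(10) = mex{0,1} = 2
g(11) = mex{0,2,3} = 1
The P-positions (g = 0) in 0..11 are 0, 1, 6, 9.

0, 1, 6, 9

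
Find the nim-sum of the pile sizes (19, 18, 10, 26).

Compute the nim-sum pairwise:
19 XOR 18 = 1
1 XOR 10 = 11
11 XOR 26 = 17

17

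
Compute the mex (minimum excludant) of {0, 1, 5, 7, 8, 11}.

2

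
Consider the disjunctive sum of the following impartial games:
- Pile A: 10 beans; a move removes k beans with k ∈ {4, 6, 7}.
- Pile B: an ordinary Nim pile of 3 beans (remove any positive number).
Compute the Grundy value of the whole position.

1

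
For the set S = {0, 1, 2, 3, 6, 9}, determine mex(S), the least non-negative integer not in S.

4

The values 0, 1, 2, 3 are all present; 4 is the first non-negative integer missing from the set.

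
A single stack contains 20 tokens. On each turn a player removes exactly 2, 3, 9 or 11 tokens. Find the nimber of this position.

1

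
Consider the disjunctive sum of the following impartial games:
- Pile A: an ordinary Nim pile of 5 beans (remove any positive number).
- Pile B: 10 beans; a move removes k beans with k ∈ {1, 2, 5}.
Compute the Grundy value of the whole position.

4

Pile A is a plain Nim pile of size 5, so its Grundy value is 5.
Build the Grundy sequence for pile B with g(k) = mex{g(k−s) : s ∈ {1, 2, 5}, s ≤ k}:
g(0) = mex{} = 0
g(1) = mex{0} = 1
g(2) = mex{0,1} = 2
g(3) = mex{1,2} = 0
g(4) = mex{0,2} = 1
g(5) = mex{0,1} = 2
g(6) = mex{1,2} = 0
g(7) = mex{0,2} = 1
g(8) = mex{0,1} = 2
g(9) = mex{1,2} = 0
g(10) = mex{0,2} = 1
So g(10) = 1.
By the Sprague-Grundy theorem, the Grundy value of a sum of independent games is the XOR of the component values.
Combined value = 5 XOR 1 = 4.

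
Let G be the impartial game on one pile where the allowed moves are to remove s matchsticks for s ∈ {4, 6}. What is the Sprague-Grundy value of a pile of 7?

Compute g(0), g(1), … for moves {4, 6}:
g(0) = mex{} = 0
g(1) = mex{} = 0
g(2) = mex{} = 0
g(3) = mex{} = 0
g(4) = mex{0} = 1
g(5) = mex{0} = 1
g(6) = mex{0} = 1
g(7) = mex{0} = 1
So g(7) = 1.

1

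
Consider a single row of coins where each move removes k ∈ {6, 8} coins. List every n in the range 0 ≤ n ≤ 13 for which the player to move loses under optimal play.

0, 1, 2, 3, 4, 5

Grundy values for subtraction set {6, 8}:
k:     0  1  2  3  4  5  6  7  8  9 10 11 12 13
g(k):  0  0  0  0  0  0  1  1  1  1  1  1  2  2
The P-positions (g = 0) in 0..13 are 0, 1, 2, 3, 4, 5.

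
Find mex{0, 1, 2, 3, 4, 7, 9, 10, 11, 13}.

5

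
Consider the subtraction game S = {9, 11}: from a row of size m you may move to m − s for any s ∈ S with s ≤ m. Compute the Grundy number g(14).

1

Build the Grundy sequence with g(k) = mex{g(k−s) : s ∈ {9, 11}, s ≤ k}:
k:     0  1  2  3  4  5  6  7  8  9 10 11 12 13 14
g(k):  0  0  0  0  0  0  0  0  0  1  1  1  1  1  1
So g(14) = 1.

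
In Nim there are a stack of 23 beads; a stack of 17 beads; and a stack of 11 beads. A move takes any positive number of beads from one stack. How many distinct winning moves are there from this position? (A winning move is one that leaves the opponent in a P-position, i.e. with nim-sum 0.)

1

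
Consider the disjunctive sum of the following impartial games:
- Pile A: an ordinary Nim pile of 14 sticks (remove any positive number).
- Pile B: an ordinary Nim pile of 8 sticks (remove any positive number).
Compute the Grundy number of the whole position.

6

Pile A is a plain Nim pile of size 14, so its Grundy value is 14.
Pile B is a plain Nim pile of size 8, so its Grundy value is 8.
The value of a disjunctive sum is the nim-sum of the parts.
Combined value = 14 XOR 8 = 6.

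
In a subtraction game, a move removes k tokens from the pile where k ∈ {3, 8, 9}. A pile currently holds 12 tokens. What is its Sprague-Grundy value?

Grundy values for subtraction set {3, 8, 9}:
k:     0  1  2  3  4  5  6  7  8  9 10 11 12
g(k):  0  0  0  1  1  1  0  0  2  1  1  3  0
So g(12) = 0.

0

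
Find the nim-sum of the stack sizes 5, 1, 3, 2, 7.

2

In binary:
  101  (5)
  001  (1)
  011  (3)
  010  (2)
  111  (7)
  ---
  010  (2)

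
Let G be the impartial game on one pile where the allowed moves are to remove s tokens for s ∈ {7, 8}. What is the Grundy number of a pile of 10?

1

Build the Grundy sequence with g(k) = mex{g(k−s) : s ∈ {7, 8}, s ≤ k}:
g(0) = mex{} = 0
g(1) = mex{} = 0
g(2) = mex{} = 0
g(3) = mex{} = 0
g(4) = mex{} = 0
g(5) = mex{} = 0
g(6) = mex{} = 0
g(7) = mex{0} = 1
g(8) = mex{0} = 1
g(9) = mex{0} = 1
g(10) = mex{0} = 1
So g(10) = 1.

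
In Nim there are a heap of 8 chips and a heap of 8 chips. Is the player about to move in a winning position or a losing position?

Losing position

Write each in binary and XOR column by column:
  1000  (8)
  1000  (8)
  ----
  0000  (0)
The nim-sum is 0, so this is a P-position: the player to move is in a losing position under optimal play.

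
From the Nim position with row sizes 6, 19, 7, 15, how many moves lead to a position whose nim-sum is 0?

1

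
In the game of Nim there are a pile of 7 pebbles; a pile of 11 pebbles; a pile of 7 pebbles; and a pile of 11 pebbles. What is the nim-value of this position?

Nim-sum: 7 ^ 11 ^ 7 ^ 11 = 0.

0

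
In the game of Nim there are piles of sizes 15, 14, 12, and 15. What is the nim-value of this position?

Compute the nim-sum pairwise:
15 XOR 14 = 1
1 XOR 12 = 13
13 XOR 15 = 2

2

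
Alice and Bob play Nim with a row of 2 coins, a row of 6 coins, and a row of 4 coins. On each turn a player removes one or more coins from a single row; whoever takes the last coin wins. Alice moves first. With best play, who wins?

Bob wins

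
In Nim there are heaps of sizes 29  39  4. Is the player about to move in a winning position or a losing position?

Winning position

Bitwise XOR of the heap sizes:
  011101  (29)
  100111  (39)
  000100  (4)
  ------
  111110  (62)
The nim-sum is 62 ≠ 0, so this is an N-position: the player to move can win.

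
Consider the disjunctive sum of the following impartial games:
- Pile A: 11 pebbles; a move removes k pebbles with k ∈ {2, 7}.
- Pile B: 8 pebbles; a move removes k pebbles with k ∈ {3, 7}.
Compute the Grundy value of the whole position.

Build the Grundy sequence for pile A with g(k) = mex{g(k−s) : s ∈ {2, 7}, s ≤ k}:
k:     0  1  2  3  4  5  6  7  8  9 10 11
g(k):  0  0  1  1  0  0  1  1  2  0  0  1
So g(11) = 1.
For pile B, compute g(0), g(1), … with moves {3, 7}:
g(0) = mex{} = 0
g(1) = mex{} = 0
g(2) = mex{} = 0
g(3) = mex{0} = 1
g(4) = mex{0} = 1
g(5) = mex{0} = 1
g(6) = mex{1} = 0
g(7) = mex{0,1} = 2
g(8) = mex{0,1} = 2
So g(8) = 2.
The value of a disjunctive sum is the nim-sum of the parts.
Combined value = 1 ⊕ 2 = 3.

3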